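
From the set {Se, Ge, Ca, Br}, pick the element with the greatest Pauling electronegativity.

Br

Atoms toward the upper right of the periodic table pull bonding electrons most strongly.
All lie in period 4, so electronegativity increases left to right.
The greatest Pauling electronegativity among these belongs to Br.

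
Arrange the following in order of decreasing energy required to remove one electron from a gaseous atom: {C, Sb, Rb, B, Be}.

Be is in period 2, group 2; B is in period 2, group 13; C is in period 2, group 14; Rb is in period 5, group 1; Sb is in period 5, group 15.
Removing the outermost electron gets harder across a period and easier down a group.
Neither a single period nor a single group — weigh both effects.
B > Rb: relative to Rb, both the across-period and down-group shifts push B's first ionization energy up.
Sb > B: period and group pull opposite ways; the across-period shift dominates (831 vs 801 kJ/mol).
Be > Sb: period and group pull opposite ways; the down-group shift dominates (900 vs 831 kJ/mol).
C > Be: C lies to the right of Be in period 2, so the across-period effect alone puts C higher.
Note the exception: Be has a higher first ionization energy than B, contrary to the simple trend — removing B's lone 2p electron is easier than breaking Be's filled 2s².
For reference (kJ/mol): Be 900, B 801, C 1086, Rb 403, Sb 831.
So from highest to lowest: C > Be > Sb > B > Rb.

C > Be > Sb > B > Rb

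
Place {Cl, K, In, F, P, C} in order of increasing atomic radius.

Across a period the added protons contract the valence shell; down a group each new principal shell makes the atom larger.
Here both period and group differ, so the two effects have to be weighed against each other.
C > F: both are in period 2; the period trend gives C the larger value.
Cl > C: the two effects oppose for this pair; the down-group effect wins (99 vs 75 pm).
P > Cl: both are in period 3; the period trend gives P the larger value.
In > P: relative to P, both the across-period and down-group shifts push In's atomic radius up.
K > In: the two effects oppose for this pair; the across-period effect wins (196 vs 142 pm).
Tabulated atomic radius (pm): C 75, F 64, P 111, Cl 99, K 196, In 142.
So from smallest to largest: F < C < Cl < P < In < K.

F < C < Cl < P < In < K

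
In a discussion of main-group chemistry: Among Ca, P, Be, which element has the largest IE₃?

Be

Consider each +2 ion: Ca²⁺ is the bare [Ar] core; P²⁺ still has 3 valence electrons; Be²⁺ is the bare [He] core.
Core electrons are held far more tightly than valence electrons, so Ca and Be top the IE_3 order.
Approximate IE_3 values (kJ/mol): Ca 4912, P 2914, Be 14849.
Overall IE_3 order: P < Ca < Be.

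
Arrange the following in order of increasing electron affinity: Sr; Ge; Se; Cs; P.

Adding an electron releases more energy for atoms nearer the top right (short of the noble gases).
Neither a single period nor a single group — weigh both effects.
Cs > Sr: this pair runs against the simple trend — see the exception note.
P > Cs: both effects reinforce here, so P is clearly the higher of the two.
Ge > P: this pair runs against the simple trend — see the exception note.
Se > Ge: Se lies to the right of Ge in period 4, so the across-period effect alone puts Se higher.
Note the exception: Cs has a higher electron affinity than Sr, contrary to the simple trend — adding an electron to Sr (ns²) has to open a new, higher-energy np subshell, which is unfavourable.
Note the exception: Ge has a higher electron affinity than P, contrary to the simple trend — adding an electron to P's half-filled np³ subshell costs electron-pairing energy.
Approximate values (kJ/mol): P 72, Ge 119, Se 195, Sr 5, Cs 46.
So from lowest to highest: Sr < Cs < P < Ge < Se.

Sr < Cs < P < Ge < Se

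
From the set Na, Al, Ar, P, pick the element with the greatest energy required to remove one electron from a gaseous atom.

Ar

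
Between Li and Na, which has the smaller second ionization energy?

Na

IE_2 is the cost of taking one more electron from the +1 cation: Li⁺ is the bare [He] core; Na⁺ is the bare [Ne] core.
All of these are removing an electron from a noble-gas core or deeper; the smaller core (lower principal quantum number) is held far more tightly, and within a period the higher nuclear charge binds the same core more tightly.
The numbers (kJ/mol): Li 7298, Na 4562.
Overall IE_2 order: Na < Li.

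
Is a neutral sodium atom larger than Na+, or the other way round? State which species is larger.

Na

Forming Na+ removes 1 electron from Na. Fewer electrons for the same nuclear charge means less shielding and a higher Z_eff on the remaining electrons, and for main-group metals the entire outer shell is lost.
A cation is smaller than its parent atom: Na+ < Na.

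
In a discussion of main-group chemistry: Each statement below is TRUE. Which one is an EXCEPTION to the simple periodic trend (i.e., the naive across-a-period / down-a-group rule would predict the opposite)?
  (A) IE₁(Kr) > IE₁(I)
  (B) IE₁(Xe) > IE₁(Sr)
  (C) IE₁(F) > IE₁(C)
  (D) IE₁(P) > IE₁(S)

The general trend: first ionisation energy increases across a period and decreases down a group.
(A) Kr (period 4, group 18) vs I (period 5, group 17): the stated order agrees with the simple trend.
(B) Xe (period 5, group 18) vs Sr (period 5, group 2): the stated order agrees with the simple trend.
(C) F (period 2, group 17) vs C (period 2, group 14): the stated order agrees with the simple trend.
(D) P (period 3, group 15) vs S (period 3, group 16): the stated order contradicts the simple trend.
The exception is (D): S (3p⁴) ionizes more easily than half-filled P (3p³) because the paired 3p electron in S is pushed out by e⁻–e⁻ repulsion.

(D)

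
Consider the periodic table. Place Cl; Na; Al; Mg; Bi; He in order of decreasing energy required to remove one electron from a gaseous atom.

He is in period 1, group 18; Na is in period 3, group 1; Mg is in period 3, group 2; Al is in period 3, group 13; Cl is in period 3, group 17; Bi is in period 6, group 15.
Across a period the outer electron is held more tightly (higher IE₁); down a group it sits in a higher shell, more shielded, and comes off more easily.
Neither a single period nor a single group — weigh both effects.
Al > Na: both are in period 3; the period trend gives Al the larger value.
Bi > Al: period and group pull opposite ways; the across-period shift dominates (703 vs 578 kJ/mol).
Mg > Bi: the two effects oppose for this pair; the down-group effect wins (738 vs 703 kJ/mol).
Cl > Mg: Cl lies to the right of Mg in period 3, so the across-period effect alone puts Cl higher.
He > Cl: relative to Cl, both the across-period and down-group shifts push He's first ionization energy up.
Note the exception: Mg has a higher first ionization energy than Al, contrary to the simple trend — Al's single 3p electron is easier to remove than one from Mg's filled 3s².
For reference (kJ/mol): He 2372, Na 496, Mg 738, Al 578, Cl 1251, Bi 703.
So from highest to lowest: He > Cl > Mg > Bi > Al > Na.

He > Cl > Mg > Bi > Al > Na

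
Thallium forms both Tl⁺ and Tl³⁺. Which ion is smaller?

Tl³⁺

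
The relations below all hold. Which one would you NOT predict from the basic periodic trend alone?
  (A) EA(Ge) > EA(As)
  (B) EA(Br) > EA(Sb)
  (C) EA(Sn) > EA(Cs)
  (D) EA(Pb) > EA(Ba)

(A)

The general trend: electron affinity increases across a period and decreases down a group.
(A) Ge (period 4, group 14) vs As (period 4, group 15): the stated order contradicts the simple trend.
(B) Br (period 4, group 17) vs Sb (period 5, group 15): the stated order agrees with the simple trend.
(C) Sn (period 5, group 14) vs Cs (period 6, group 1): the stated order agrees with the simple trend.
(D) Pb (period 6, group 14) vs Ba (period 6, group 2): the stated order agrees with the simple trend.
The exception is (A): adding an electron to As's half-filled 4p³ is unfavourable, so Ge (4p²) has the more exothermic EA.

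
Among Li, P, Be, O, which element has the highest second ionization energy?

The second ionization energy removes an electron from the +1 ion. For each element: Li⁺ is the bare [He] core; P⁺ still has 4 valence electrons; Be⁺ still has 1 valence electron; O⁺ still has 5 valence electrons.
Core electrons are held far more tightly than valence electrons, so Li tops the IE_2 order.
Valence configurations: P⁺ [Ne]3s²3p², Be⁺ [He]2s¹, O⁺ [He]2s²2p³.
Approximate IE_2 values (kJ/mol): Li 7298, P 1907, Be 1757, O 3388.
Putting it together, IE_2: Be < P < O < Li.

Li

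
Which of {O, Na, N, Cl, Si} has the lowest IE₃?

Consider each +2 ion: O²⁺ still has 4 valence electrons; Na²⁺ is already 1 electron into the core; N²⁺ still has 3 valence electrons; Cl²⁺ still has 5 valence electrons; Si²⁺ still has 2 valence electrons.
Breaking into a closed-shell core is much more expensive than removing a leftover valence electron — Na has the largest IE_3 here.
Valence configurations: O²⁺ [He]2s²2p², N²⁺ [He]2s²2p¹, Cl²⁺ [Ne]3s²3p³, Si²⁺ [Ne]3s².
Tabulated IE_3 (kJ/mol): O 5300, Na 6910, N 4578, Cl 3822, Si 3232.
Putting it together, IE_3: Si < Cl < N < O < Na.

Si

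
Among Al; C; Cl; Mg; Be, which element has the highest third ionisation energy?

Be

The third ionization energy removes an electron from the +2 ion. For each element: Al²⁺ still has 1 valence electron; C²⁺ still has 2 valence electrons; Cl²⁺ still has 5 valence electrons; Mg²⁺ is the bare [Ne] core; Be²⁺ is the bare [He] core.
Breaking into a closed-shell core is much more expensive than removing a leftover valence electron — Mg and Be have the largest IE_3 here.
Valence configurations: Al²⁺ [Ne]3s¹, C²⁺ [He]2s², Cl²⁺ [Ne]3s²3p³.
Approximate IE_3 values (kJ/mol): Al 2745, C 4620, Cl 3822, Mg 7733, Be 14849.
Hence IE_3: Al < Cl < C < Mg < Be.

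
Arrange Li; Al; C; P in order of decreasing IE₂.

IE_2 is the cost of taking one more electron from the +1 cation: Li⁺ is the bare [He] core; Al⁺ still has 2 valence electrons; C⁺ still has 3 valence electrons; P⁺ still has 4 valence electrons.
Pulling an electron out of a noble-gas core costs far more than removing a remaining valence electron, so Li sits at the high end of IE_2.
Valence configurations: Al⁺ [Ne]3s², C⁺ [He]2s²2p¹, P⁺ [Ne]3s²3p².
Tabulated IE_2 (kJ/mol): Li 7298, Al 1817, C 2353, P 1907.
Putting it together, IE_2: Al < P < C < Li.

Li, C, P, Al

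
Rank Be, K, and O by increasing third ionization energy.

K < O < Be

The third ionization energy removes an electron from the +2 ion. For each element: Be²⁺ is the bare [He] core; K²⁺ is already 1 electron into the core; O²⁺ still has 4 valence electrons.
Usually core removal costs more than valence removal, but here the competition is close: a tightly held n=2 valence electron can cost more to remove than an n=3 core electron, so the actual values have to decide it.
Approximate IE_3 values (kJ/mol): Be 14849, K 4420, O 5300.
Overall IE_3 order: K < O < Be.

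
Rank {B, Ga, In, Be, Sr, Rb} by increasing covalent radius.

Be is in period 2, group 2; B is in period 2, group 13; Ga is in period 4, group 13; Rb is in period 5, group 1; Sr is in period 5, group 2; In is in period 5, group 13.
Atomic radius shrinks across a period as nuclear charge pulls the same shell inward, and grows down a group as new shells are added.
Neither a single period nor a single group — weigh both effects.
Be > B: both are in period 2; the period trend gives Be the larger value.
Ga > Be: period and group pull opposite ways; the down-group shift dominates (124 vs 102 pm).
In > Ga: they share group 13; the group trend gives In the larger value.
Sr > In: both are in period 5; the period trend gives Sr the larger value.
Rb > Sr: both are in period 5; the period trend gives Rb the larger value.
For reference (pm): Be 102, B 85, Ga 124, Rb 210, Sr 185, In 142.
So from smallest to largest: B < Be < Ga < In < Sr < Rb.

B, Be, Ga, In, Sr, Rb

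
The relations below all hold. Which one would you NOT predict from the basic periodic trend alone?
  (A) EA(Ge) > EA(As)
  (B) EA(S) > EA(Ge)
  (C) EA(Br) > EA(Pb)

(A)

The general trend: electron affinity increases across a period and decreases down a group.
(A) Ge (period 4, group 14) vs As (period 4, group 15): the stated order contradicts the simple trend.
(B) S (period 3, group 16) vs Ge (period 4, group 14): the stated order agrees with the simple trend.
(C) Br (period 4, group 17) vs Pb (period 6, group 14): the stated order agrees with the simple trend.
The exception is (A): adding an electron to As's half-filled 4p³ is unfavourable, so Ge (4p²) has the more exothermic EA.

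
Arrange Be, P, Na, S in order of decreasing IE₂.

Na > S > P > Be

IE_2 is the cost of taking one more electron from the +1 cation: Be⁺ still has 1 valence electron; P⁺ still has 4 valence electrons; Na⁺ is the bare [Ne] core; S⁺ still has 5 valence electrons.
Core electrons are held far more tightly than valence electrons, so Na tops the IE_2 order.
Valence configurations: Be⁺ [He]2s¹, P⁺ [Ne]3s²3p², S⁺ [Ne]3s²3p³.
The numbers (kJ/mol): Be 1757, P 1907, Na 4562, S 2252.
Hence IE_2: Be < P < S < Na.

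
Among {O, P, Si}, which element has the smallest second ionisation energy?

Si

After 1 electron has been removed, what remains? O⁺ still has 5 valence electrons; P⁺ still has 4 valence electrons; Si⁺ still has 3 valence electrons.
All are still removing valence electrons, so compare the +1 ions as you would atoms: IE_2 generally rises across a period (higher Z_eff) and falls down a group (larger shell), subject to the usual subshell exceptions.
Valence configurations: O⁺ [He]2s²2p³, P⁺ [Ne]3s²3p², Si⁺ [Ne]3s²3p¹.
The numbers (kJ/mol): O 3388, P 1907, Si 1577.
Hence IE_2: Si < P < O.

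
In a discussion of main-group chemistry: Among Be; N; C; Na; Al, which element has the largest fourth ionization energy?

Be

After 3 electrons have been removed, what remains? Be³⁺ is already 1 electron into the core; N³⁺ still has 2 valence electrons; C³⁺ still has 1 valence electron; Na³⁺ is already 2 electrons into the core; Al³⁺ is the bare [Ne] core.
Pulling an electron out of a noble-gas core costs far more than removing a remaining valence electron, so Na, Al and Be sit at the high end of IE_4.
Valence configurations: N³⁺ [He]2s², C³⁺ [He]2s¹.
Approximate IE_4 values (kJ/mol): Be 21007, N 7475, C 6223, Na 9543, Al 11577.
Overall IE_4 order: C < N < Na < Al < Be.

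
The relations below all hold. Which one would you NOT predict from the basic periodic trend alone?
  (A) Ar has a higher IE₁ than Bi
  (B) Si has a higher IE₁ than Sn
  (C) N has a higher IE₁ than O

(C)

The general trend: IE₁ increases across a period and decreases down a group.
(A) Ar (period 3, group 18) vs Bi (period 6, group 15): the stated order agrees with the simple trend.
(B) Si (period 3, group 14) vs Sn (period 5, group 14): the stated order agrees with the simple trend.
(C) N (period 2, group 15) vs O (period 2, group 16): the stated order contradicts the simple trend.
The exception is (C): pairing an electron in O's 2p⁴ costs repulsion energy, so O ionizes more easily than half-filled N (2p³).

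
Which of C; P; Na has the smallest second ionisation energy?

P

IE_2 is the cost of taking one more electron from the +1 cation: C⁺ still has 3 valence electrons; P⁺ still has 4 valence electrons; Na⁺ is the bare [Ne] core.
Core electrons are held far more tightly than valence electrons, so Na tops the IE_2 order.
Valence configurations: C⁺ [He]2s²2p¹, P⁺ [Ne]3s²3p².
Approximate IE_2 values (kJ/mol): C 2353, P 1907, Na 4562.
Putting it together, IE_2: P < C < Na.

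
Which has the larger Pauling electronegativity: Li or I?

I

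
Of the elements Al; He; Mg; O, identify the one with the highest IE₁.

He is in period 1, group 18; O is in period 2, group 16; Mg is in period 3, group 2; Al is in period 3, group 13.
Removing the outermost electron gets harder across a period and easier down a group.
Neither a single period nor a single group — weigh both effects.
Mg > Al: this pair runs against the simple trend — see the exception note.
O > Mg: relative to Mg, both the across-period and down-group shifts push O's first ionization energy up.
He > O: relative to O, both the across-period and down-group shifts push He's first ionization energy up.
Note the exception: Mg has a higher first ionization energy than Al, contrary to the simple trend — Al's single 3p electron is easier to remove than one from Mg's filled 3s².
Tabulated first ionization energy (kJ/mol): He 2372, O 1314, Mg 738, Al 578.
The highest IE₁ among these belongs to He.

He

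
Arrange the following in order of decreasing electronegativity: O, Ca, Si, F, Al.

O is in period 2, group 16; F is in period 2, group 17; Al is in period 3, group 13; Si is in period 3, group 14; Ca is in period 4, group 2.
Smaller atoms with higher effective nuclear charge are more electronegative.
Neither a single period nor a single group — weigh both effects.
Al > Ca: relative to Ca, both the across-period and down-group shifts push Al's electronegativity up.
Si > Al: Si lies to the right of Al in period 3, so the across-period effect alone puts Si higher.
O > Si: relative to Si, both the across-period and down-group shifts push O's electronegativity up.
F > O: both are in period 2; the period trend gives F the larger value.
Approximate values (Pauling): O 3.44, F 3.98, Al 1.61, Si 1.90, Ca 1.00.
So from highest to lowest: F > O > Si > Al > Ca.

F, O, Si, Al, Ca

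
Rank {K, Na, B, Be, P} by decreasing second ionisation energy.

Na > K > B > P > Be

Consider each +1 ion: K⁺ is the bare [Ar] core; Na⁺ is the bare [Ne] core; B⁺ still has 2 valence electrons; Be⁺ still has 1 valence electron; P⁺ still has 4 valence electrons.
Pulling an electron out of a noble-gas core costs far more than removing a remaining valence electron, so K and Na sit at the high end of IE_2.
Valence configurations: B⁺ [He]2s², Be⁺ [He]2s¹, P⁺ [Ne]3s²3p².
Tabulated IE_2 (kJ/mol): K 3052, Na 4562, B 2427, Be 1757, P 1907.
Hence IE_2: Be < P < B < K < Na.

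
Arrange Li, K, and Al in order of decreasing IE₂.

Li, K, Al

After 1 electron has been removed, what remains? Li⁺ is the bare [He] core; K⁺ is the bare [Ar] core; Al⁺ still has 2 valence electrons.
Breaking into a closed-shell core is much more expensive than removing a leftover valence electron — K and Li have the largest IE_2 here.
Tabulated IE_2 (kJ/mol): Li 7298, K 3052, Al 1817.
Overall IE_2 order: Al < K < Li.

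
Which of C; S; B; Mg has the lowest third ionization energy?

S

Consider each +2 ion: C²⁺ still has 2 valence electrons; S²⁺ still has 4 valence electrons; B²⁺ still has 1 valence electron; Mg²⁺ is the bare [Ne] core.
Core electrons are held far more tightly than valence electrons, so Mg tops the IE_3 order.
Valence configurations: C²⁺ [He]2s², S²⁺ [Ne]3s²3p², B²⁺ [He]2s¹.
Approximate IE_3 values (kJ/mol): C 4620, S 3357, B 3660, Mg 7733.
So the third ionization energies run S < B < C < Mg.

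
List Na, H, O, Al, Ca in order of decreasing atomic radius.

Moving right in a period, electrons are added to the same shell under a stronger nuclear pull, so atoms get smaller; moving down, a new shell is opened and atoms get larger.
Neither a single period nor a single group — weigh both effects.
O > H: the two effects oppose for this pair; the down-group effect wins (63 vs 32 pm).
Al > O: both effects reinforce here, so Al is clearly the larger of the two.
Na > Al: both are in period 3; the period trend gives Na the larger value.
Ca > Na: period and group pull opposite ways; the down-group shift dominates (171 vs 155 pm).
Tabulated atomic radius (pm): H 32, O 63, Na 155, Al 126, Ca 171.
So from largest to smallest: Ca > Na > Al > O > H.

Ca > Na > Al > O > H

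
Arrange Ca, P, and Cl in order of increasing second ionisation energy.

Ca < P < Cl

After 1 electron has been removed, what remains? Ca⁺ still has 1 valence electron; P⁺ still has 4 valence electrons; Cl⁺ still has 6 valence electrons.
All are still removing valence electrons, so compare the +1 ions as you would atoms: IE_2 generally rises across a period (higher Z_eff) and falls down a group (larger shell), subject to the usual subshell exceptions.
Valence configurations: Ca⁺ [Ar]4s¹, P⁺ [Ne]3s²3p², Cl⁺ [Ne]3s²3p⁴.
Approximate IE_2 values (kJ/mol): Ca 1145, P 1907, Cl 2298.
Hence IE_2: Ca < P < Cl.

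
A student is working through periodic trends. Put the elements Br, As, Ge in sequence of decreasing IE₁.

First ionization energy rises across a period (greater Z_eff holds electrons more tightly) and falls down a group (valence electrons are farther from the nucleus).
All lie in period 4, so first ionization energy increases left to right.
So from highest to lowest: Br > As > Ge.

Br > As > Ge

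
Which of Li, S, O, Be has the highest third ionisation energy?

Be

IE_3 is the cost of taking one more electron from the +2 cation: Li²⁺ is already 1 electron into the core; S²⁺ still has 4 valence electrons; O²⁺ still has 4 valence electrons; Be²⁺ is the bare [He] core.
Core electrons are held far more tightly than valence electrons, so Li and Be top the IE_3 order.
Valence configurations: S²⁺ [Ne]3s²3p², O²⁺ [He]2s²2p².
Approximate IE_3 values (kJ/mol): Li 11815, S 3357, O 5300, Be 14849.
Overall IE_3 order: S < O < Li < Be.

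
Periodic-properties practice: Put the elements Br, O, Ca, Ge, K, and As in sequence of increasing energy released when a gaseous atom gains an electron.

Ca < K < As < Ge < O < Br

O is in period 2, group 16; K is in period 4, group 1; Ca is in period 4, group 2; Ge is in period 4, group 14; As is in period 4, group 15; Br is in period 4, group 17.
Atoms with high Z_eff and room in the valence shell (especially the halogens) have the most exothermic electron affinities.
Here both period and group differ, so the two effects have to be weighed against each other.
K > Ca: this pair runs against the simple trend — see the exception note.
As > K: both are in period 4; the period trend gives As the larger value.
Ge > As: this pair runs against the simple trend — see the exception note.
O > Ge: both effects reinforce here, so O is clearly the higher of the two.
Br > O: period and group pull opposite ways; the across-period shift dominates (325 vs 141 kJ/mol).
Note the exception: K has a higher electron affinity than Ca, contrary to the simple trend — adding an electron to Ca (ns²) has to open a new, higher-energy np subshell, which is unfavourable.
Note the exception: Ge has a higher electron affinity than As, contrary to the simple trend — adding an electron to As's half-filled 4p³ is unfavourable, so Ge (4p²) has the more exothermic EA.
For reference (kJ/mol): O 141, K 48, Ca 2, Ge 119, As 78, Br 325.
So from lowest to highest: Ca < K < As < Ge < O < Br.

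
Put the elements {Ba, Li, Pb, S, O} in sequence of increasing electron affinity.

Adding an electron releases more energy for atoms nearer the top right (short of the noble gases).
Neither a single period nor a single group — weigh both effects.
Pb > Ba: Pb lies to the right of Ba in period 6, so the across-period effect alone puts Pb higher.
Li > Pb: period and group pull opposite ways; the down-group shift dominates (60 vs 35 kJ/mol).
O > Li: O lies to the right of Li in period 2, so the across-period effect alone puts O higher.
S > O: this pair runs against the simple trend — see the exception note.
Note the exception: S has a higher electron affinity than O, contrary to the simple trend — the compact 2p subshell of O repels the added electron more than S's larger 3p does.
For reference (kJ/mol): Li 60, O 141, S 200, Ba 14, Pb 35.
So from lowest to highest: Ba < Pb < Li < O < S.

Ba < Pb < Li < O < S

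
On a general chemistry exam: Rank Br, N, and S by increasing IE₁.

S < Br < N

Removing the outermost electron gets harder across a period and easier down a group.
These sit on a diagonal, where the across-period and down-group effects partly cancel.
Br > S: period and group pull opposite ways; the across-period shift dominates (1140 vs 1000 kJ/mol).
N > Br: the two effects oppose for this pair; the down-group effect wins (1402 vs 1140 kJ/mol).
For reference (kJ/mol): N 1402, S 1000, Br 1140.
So from lowest to highest: S < Br < N.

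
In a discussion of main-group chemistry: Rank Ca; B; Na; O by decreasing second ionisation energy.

Na > O > B > Ca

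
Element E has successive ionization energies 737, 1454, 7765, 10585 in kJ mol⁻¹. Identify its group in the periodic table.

Group 2

Look for the largest jump between consecutive ionization energies: IE3/IE2 ≈ 5.3, far larger than any earlier ratio.
That jump marks the point where a core electron is being removed. So the atom has 2 valence electrons.
A main-group element with 2 valence electrons is in group 2.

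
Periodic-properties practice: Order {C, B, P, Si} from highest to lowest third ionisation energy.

The third ionization energy removes an electron from the +2 ion. For each element: C²⁺ still has 2 valence electrons; B²⁺ still has 1 valence electron; P²⁺ still has 3 valence electrons; Si²⁺ still has 2 valence electrons.
All are still removing valence electrons, so compare the +2 ions as you would atoms: IE_3 generally rises across a period (higher Z_eff) and falls down a group (larger shell), subject to the usual subshell exceptions.
Valence configurations: C²⁺ [He]2s², B²⁺ [He]2s¹, P²⁺ [Ne]3s²3p¹, Si²⁺ [Ne]3s².
P²⁺ loses a lone 3p electron whereas Si²⁺ must break into a filled 3s² pair, so IE_3(Si) > IE_3(P) even though P has the higher nuclear charge.
The numbers (kJ/mol): C 4620, B 3660, P 2914, Si 3232.
So the third ionization energies run P < Si < B < C.

C, B, Si, P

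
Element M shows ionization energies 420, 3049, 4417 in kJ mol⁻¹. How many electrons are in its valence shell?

Look for the largest jump between consecutive ionization energies: IE2/IE1 ≈ 7.3, far larger than any earlier ratio.
That jump marks the point where a core electron is being removed. So the atom has 1 valence electron.

1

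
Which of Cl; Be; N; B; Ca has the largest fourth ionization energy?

After 3 electrons have been removed, what remains? Cl³⁺ still has 4 valence electrons; Be³⁺ is already 1 electron into the core; N³⁺ still has 2 valence electrons; B³⁺ is the bare [He] core; Ca³⁺ is already 1 electron into the core.
Usually core removal costs more than valence removal, but here the competition is close: a tightly held n=2 valence electron can cost more to remove than an n=3 core electron, so the actual values have to decide it.
Valence configurations: Cl³⁺ [Ne]3s²3p², N³⁺ [He]2s².
The numbers (kJ/mol): Cl 5159, Be 21007, N 7475, B 25026, Ca 6491.
Hence IE_4: Cl < Ca < N < Be < B.

B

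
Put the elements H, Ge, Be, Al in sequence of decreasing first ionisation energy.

Removing the outermost electron gets harder across a period and easier down a group.
These sit on a diagonal, where the across-period and down-group effects partly cancel.
Ge > Al: the two effects oppose for this pair; the across-period effect wins (762 vs 578 kJ/mol).
Be > Ge: the two effects oppose for this pair; the down-group effect wins (900 vs 762 kJ/mol).
H > Be: period and group pull opposite ways; the down-group shift dominates (1312 vs 900 kJ/mol).
Tabulated first ionization energy (kJ/mol): H 1312, Be 900, Al 578, Ge 762.
So from highest to lowest: H > Be > Ge > Al.

H > Be > Ge > Al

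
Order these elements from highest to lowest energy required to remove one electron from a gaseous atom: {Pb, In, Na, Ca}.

Na is in period 3, group 1; Ca is in period 4, group 2; In is in period 5, group 13; Pb is in period 6, group 14.
Across a period the outer electron is held more tightly (higher IE₁); down a group it sits in a higher shell, more shielded, and comes off more easily.
A diagonal step moves right (one effect) and down (the opposite effect) at once.
In > Na: period and group pull opposite ways; the across-period shift dominates (558 vs 496 kJ/mol).
Ca > In: period and group pull opposite ways; the down-group shift dominates (590 vs 558 kJ/mol).
Pb > Ca: period and group pull opposite ways; the across-period shift dominates (716 vs 590 kJ/mol).
Tabulated first ionization energy (kJ/mol): Na 496, Ca 590, In 558, Pb 716.
So from highest to lowest: Pb > Ca > In > Na.

Pb > Ca > In > Na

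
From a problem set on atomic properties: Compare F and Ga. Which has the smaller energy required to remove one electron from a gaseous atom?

Removing the outermost electron gets harder across a period and easier down a group.
Here both period and group differ, so the two effects have to be weighed against each other.
F > Ga: relative to Ga, both the across-period and down-group shifts push F's first ionization energy up.
For reference (kJ/mol): F 1681, Ga 579.
So Ga has the smaller energy required to remove one electron from a gaseous atom (Ga < F).

Ga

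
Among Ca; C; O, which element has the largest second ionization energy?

After 1 electron has been removed, what remains? Ca⁺ still has 1 valence electron; C⁺ still has 3 valence electrons; O⁺ still has 5 valence electrons.
All are still removing valence electrons, so compare the +1 ions as you would atoms: IE_2 generally rises across a period (higher Z_eff) and falls down a group (larger shell), subject to the usual subshell exceptions.
Valence configurations: Ca⁺ [Ar]4s¹, C⁺ [He]2s²2p¹, O⁺ [He]2s²2p³.
The numbers (kJ/mol): Ca 1145, C 2353, O 3388.
Overall IE_2 order: Ca < C < O.

O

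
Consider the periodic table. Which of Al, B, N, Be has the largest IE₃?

The third ionization energy removes an electron from the +2 ion. For each element: Al²⁺ still has 1 valence electron; B²⁺ still has 1 valence electron; N²⁺ still has 3 valence electrons; Be²⁺ is the bare [He] core.
Pulling an electron out of a noble-gas core costs far more than removing a remaining valence electron, so Be sits at the high end of IE_3.
Valence configurations: Al²⁺ [Ne]3s¹, B²⁺ [He]2s¹, N²⁺ [He]2s²2p¹.
Approximate IE_3 values (kJ/mol): Al 2745, B 3660, N 4578, Be 14849.
Hence IE_3: Al < B < N < Be.

Be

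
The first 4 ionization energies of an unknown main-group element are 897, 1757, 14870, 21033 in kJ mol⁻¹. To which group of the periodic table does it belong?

Group 2

Look for the largest jump between consecutive ionization energies: IE3/IE2 ≈ 8.5, far larger than any earlier ratio.
That jump marks the point where a core electron is being removed. So the atom has 2 valence electrons.
A main-group element with 2 valence electrons is in group 2.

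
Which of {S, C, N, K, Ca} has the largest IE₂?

After 1 electron has been removed, what remains? S⁺ still has 5 valence electrons; C⁺ still has 3 valence electrons; N⁺ still has 4 valence electrons; K⁺ is the bare [Ar] core; Ca⁺ still has 1 valence electron.
Breaking into a closed-shell core is much more expensive than removing a leftover valence electron — K has the largest IE_2 here.
Valence configurations: S⁺ [Ne]3s²3p³, C⁺ [He]2s²2p¹, N⁺ [He]2s²2p², Ca⁺ [Ar]4s¹.
Approximate IE_2 values (kJ/mol): S 2252, C 2353, N 2856, K 3052, Ca 1145.
So the second ionization energies run Ca < S < C < N < K.

K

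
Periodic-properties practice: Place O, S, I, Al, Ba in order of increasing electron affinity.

Atoms with high Z_eff and room in the valence shell (especially the halogens) have the most exothermic electron affinities.
Here both period and group differ, so the two effects have to be weighed against each other.
Al > Ba: relative to Ba, both the across-period and down-group shifts push Al's electron affinity up.
O > Al: both effects reinforce here, so O is clearly the higher of the two.
S > O: this pair runs against the simple trend — see the exception note.
I > S: the two effects oppose for this pair; the across-period effect wins (295 vs 200 kJ/mol).
Note the exception: S has a higher electron affinity than O, contrary to the simple trend — the compact 2p subshell of O repels the added electron more than S's larger 3p does.
Tabulated electron affinity (kJ/mol): O 141, Al 42, S 200, I 295, Ba 14.
So from lowest to highest: Ba < Al < O < S < I.

Ba < Al < O < S < I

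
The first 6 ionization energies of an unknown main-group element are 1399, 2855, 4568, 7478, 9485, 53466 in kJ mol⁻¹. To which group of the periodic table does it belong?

Look for the largest jump between consecutive ionization energies: IE6/IE5 ≈ 5.6, far larger than any earlier ratio.
That jump marks the point where a core electron is being removed. So the atom has 5 valence electrons.
A main-group element with 5 valence electrons is in group 15.

Group 15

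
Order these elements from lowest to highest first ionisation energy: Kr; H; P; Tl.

Tl, P, H, Kr

Across a period the outer electron is held more tightly (higher IE₁); down a group it sits in a higher shell, more shielded, and comes off more easily.
Here both period and group differ, so the two effects have to be weighed against each other.
P > Tl: relative to Tl, both the across-period and down-group shifts push P's first ionization energy up.
H > P: the two effects oppose for this pair; the down-group effect wins (1312 vs 1012 kJ/mol).
Kr > H: period and group pull opposite ways; the across-period shift dominates (1351 vs 1312 kJ/mol).
Approximate values (kJ/mol): H 1312, P 1012, Kr 1351, Tl 589.
So from lowest to highest: Tl < P < H < Kr.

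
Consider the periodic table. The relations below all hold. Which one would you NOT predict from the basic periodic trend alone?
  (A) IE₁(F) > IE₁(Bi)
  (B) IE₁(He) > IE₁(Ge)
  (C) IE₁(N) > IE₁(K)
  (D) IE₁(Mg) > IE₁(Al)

The general trend: first ionization energy increases across a period and decreases down a group.
(A) F (period 2, group 17) vs Bi (period 6, group 15): the stated order agrees with the simple trend.
(B) He (period 1, group 18) vs Ge (period 4, group 14): the stated order agrees with the simple trend.
(C) N (period 2, group 15) vs K (period 4, group 1): the stated order agrees with the simple trend.
(D) Mg (period 3, group 2) vs Al (period 3, group 13): the stated order contradicts the simple trend.
The exception is (D): Al's single 3p electron is easier to remove than one from Mg's filled 3s².

(D)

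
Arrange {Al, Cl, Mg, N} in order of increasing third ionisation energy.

After 2 electrons have been removed, what remains? Al²⁺ still has 1 valence electron; Cl²⁺ still has 5 valence electrons; Mg²⁺ is the bare [Ne] core; N²⁺ still has 3 valence electrons.
Core electrons are held far more tightly than valence electrons, so Mg tops the IE_3 order.
Valence configurations: Al²⁺ [Ne]3s¹, Cl²⁺ [Ne]3s²3p³, N²⁺ [He]2s²2p¹.
Tabulated IE_3 (kJ/mol): Al 2745, Cl 3822, Mg 7733, N 4578.
Putting it together, IE_3: Al < Cl < N < Mg.

Al, Cl, N, Mg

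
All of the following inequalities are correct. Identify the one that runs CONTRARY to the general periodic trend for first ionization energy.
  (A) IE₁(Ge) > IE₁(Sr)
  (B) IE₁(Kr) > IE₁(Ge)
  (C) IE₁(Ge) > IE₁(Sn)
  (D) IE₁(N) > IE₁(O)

The general trend: first ionization energy increases across a period and decreases down a group.
(A) Ge (period 4, group 14) vs Sr (period 5, group 2): the stated order agrees with the simple trend.
(B) Kr (period 4, group 18) vs Ge (period 4, group 14): the stated order agrees with the simple trend.
(C) Ge (period 4, group 14) vs Sn (period 5, group 14): the stated order agrees with the simple trend.
(D) N (period 2, group 15) vs O (period 2, group 16): the stated order contradicts the simple trend.
The exception is (D): pairing an electron in O's 2p⁴ costs repulsion energy, so O ionizes more easily than half-filled N (2p³).

(D)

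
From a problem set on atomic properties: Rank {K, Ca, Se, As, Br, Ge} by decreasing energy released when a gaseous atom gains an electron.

K is in period 4, group 1; Ca is in period 4, group 2; Ge is in period 4, group 14; As is in period 4, group 15; Se is in period 4, group 16; Br is in period 4, group 17.
EA tends to increase across a period and decrease down a group, though the pattern is less regular than for IE or radius.
All lie in period 4; the across-period trend (electron affinity increases left to right) applies, with the exception below.
Note the exception: K has a higher electron affinity than Ca, contrary to the simple trend — adding an electron to Ca (ns²) has to open a new, higher-energy np subshell, which is unfavourable.
Note the exception: Ge has a higher electron affinity than As, contrary to the simple trend — adding an electron to As's half-filled 4p³ is unfavourable, so Ge (4p²) has the more exothermic EA.
Tabulated electron affinity (kJ/mol): K 48, Ca 2, Ge 119, As 78, Se 195, Br 325.
So from highest to lowest: Br > Se > Ge > As > K > Ca.

Br, Se, Ge, As, K, Ca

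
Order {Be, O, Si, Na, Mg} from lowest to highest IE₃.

Si < O < Na < Mg < Be

After 2 electrons have been removed, what remains? Be²⁺ is the bare [He] core; O²⁺ still has 4 valence electrons; Si²⁺ still has 2 valence electrons; Na²⁺ is already 1 electron into the core; Mg²⁺ is the bare [Ne] core.
Breaking into a closed-shell core is much more expensive than removing a leftover valence electron — Na, Mg and Be have the largest IE_3 here.
Valence configurations: O²⁺ [He]2s²2p², Si²⁺ [Ne]3s².
The numbers (kJ/mol): Be 14849, O 5300, Si 3232, Na 6910, Mg 7733.
So the third ionization energies run Si < O < Na < Mg < Be.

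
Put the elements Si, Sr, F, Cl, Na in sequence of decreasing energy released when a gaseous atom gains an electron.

Cl > F > Si > Na > Sr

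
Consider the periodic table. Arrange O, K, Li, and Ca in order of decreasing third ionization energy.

The third ionization energy removes an electron from the +2 ion. For each element: O²⁺ still has 4 valence electrons; K²⁺ is already 1 electron into the core; Li²⁺ is already 1 electron into the core; Ca²⁺ is the bare [Ar] core.
Usually core removal costs more than valence removal, but here the competition is close: a tightly held n=2 valence electron can cost more to remove than an n=3 core electron, so the actual values have to decide it.
Tabulated IE_3 (kJ/mol): O 5300, K 4420, Li 11815, Ca 4912.
Putting it together, IE_3: K < Ca < O < Li.

Li > O > Ca > K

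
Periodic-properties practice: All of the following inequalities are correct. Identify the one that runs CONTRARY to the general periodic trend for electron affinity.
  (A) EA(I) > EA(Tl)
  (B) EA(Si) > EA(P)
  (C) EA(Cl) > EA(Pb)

The general trend: electron affinity increases across a period and decreases down a group.
(A) I (period 5, group 17) vs Tl (period 6, group 13): the stated order agrees with the simple trend.
(B) Si (period 3, group 14) vs P (period 3, group 15): the stated order contradicts the simple trend.
(C) Cl (period 3, group 17) vs Pb (period 6, group 14): the stated order agrees with the simple trend.
The exception is (B): adding an electron to P's half-filled 3p³ is unfavourable, so Si (3p²) has the more exothermic EA.

(B)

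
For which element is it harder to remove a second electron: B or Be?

B

IE_2 is the cost of taking one more electron from the +1 cation: B⁺ still has 2 valence electrons; Be⁺ still has 1 valence electron.
All are still removing valence electrons, so compare the +1 ions as you would atoms: IE_2 generally rises across a period (higher Z_eff) and falls down a group (larger shell), subject to the usual subshell exceptions.
Valence configurations: B⁺ [He]2s², Be⁺ [He]2s¹.
Tabulated IE_2 (kJ/mol): B 2427, Be 1757.
So the second ionization energies run Be < B.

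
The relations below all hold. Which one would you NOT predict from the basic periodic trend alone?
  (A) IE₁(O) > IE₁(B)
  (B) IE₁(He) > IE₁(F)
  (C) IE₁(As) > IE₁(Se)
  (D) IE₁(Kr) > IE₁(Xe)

The general trend: first ionisation energy increases across a period and decreases down a group.
(A) O (period 2, group 16) vs B (period 2, group 13): the stated order agrees with the simple trend.
(B) He (period 1, group 18) vs F (period 2, group 17): the stated order agrees with the simple trend.
(C) As (period 4, group 15) vs Se (period 4, group 16): the stated order contradicts the simple trend.
(D) Kr (period 4, group 18) vs Xe (period 5, group 18): the stated order agrees with the simple trend.
The exception is (C): Se (4p⁴) ionizes more easily than half-filled As (4p³).

(C)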